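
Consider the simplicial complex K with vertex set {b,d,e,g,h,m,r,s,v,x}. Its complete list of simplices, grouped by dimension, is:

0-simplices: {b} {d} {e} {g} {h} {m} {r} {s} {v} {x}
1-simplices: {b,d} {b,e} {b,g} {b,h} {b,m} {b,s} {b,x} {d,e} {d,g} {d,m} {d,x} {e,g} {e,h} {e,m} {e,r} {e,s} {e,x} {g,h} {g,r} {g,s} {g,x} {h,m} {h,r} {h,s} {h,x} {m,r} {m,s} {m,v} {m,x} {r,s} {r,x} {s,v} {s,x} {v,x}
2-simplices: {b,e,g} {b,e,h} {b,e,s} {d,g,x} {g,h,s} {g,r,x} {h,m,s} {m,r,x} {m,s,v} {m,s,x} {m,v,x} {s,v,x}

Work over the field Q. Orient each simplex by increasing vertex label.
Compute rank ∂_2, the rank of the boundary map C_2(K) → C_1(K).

rank∂_2=11

n_0=10 n_1=34 n_2=12  [Q]
∂1: piv[bd,be,bg,bh,bm,bs,bx,er,mv] rk=9  ker:de,dg,dm,dx,eg,eh,em,es,ex,gh,gr,gs,gx,hm,hr,hs,hx,mr,ms,mx,rs,rx,sv,sx,vx
∂2: piv[beg,beh,bes,dgx,ghs,grx,hms,mrx,msv,msx,mvx] rk=11  ker:svx
rk∂_2=11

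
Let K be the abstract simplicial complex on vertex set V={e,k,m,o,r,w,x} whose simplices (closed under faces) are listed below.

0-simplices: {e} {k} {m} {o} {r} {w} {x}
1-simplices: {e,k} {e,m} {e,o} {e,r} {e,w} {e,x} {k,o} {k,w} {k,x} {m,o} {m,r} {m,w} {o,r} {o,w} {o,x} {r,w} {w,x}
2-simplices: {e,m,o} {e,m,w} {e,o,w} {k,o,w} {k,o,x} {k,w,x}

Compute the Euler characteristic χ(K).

n_0=7 n_1=17 n_2=6
χ=+7−17+6=-4

χ(K)=-4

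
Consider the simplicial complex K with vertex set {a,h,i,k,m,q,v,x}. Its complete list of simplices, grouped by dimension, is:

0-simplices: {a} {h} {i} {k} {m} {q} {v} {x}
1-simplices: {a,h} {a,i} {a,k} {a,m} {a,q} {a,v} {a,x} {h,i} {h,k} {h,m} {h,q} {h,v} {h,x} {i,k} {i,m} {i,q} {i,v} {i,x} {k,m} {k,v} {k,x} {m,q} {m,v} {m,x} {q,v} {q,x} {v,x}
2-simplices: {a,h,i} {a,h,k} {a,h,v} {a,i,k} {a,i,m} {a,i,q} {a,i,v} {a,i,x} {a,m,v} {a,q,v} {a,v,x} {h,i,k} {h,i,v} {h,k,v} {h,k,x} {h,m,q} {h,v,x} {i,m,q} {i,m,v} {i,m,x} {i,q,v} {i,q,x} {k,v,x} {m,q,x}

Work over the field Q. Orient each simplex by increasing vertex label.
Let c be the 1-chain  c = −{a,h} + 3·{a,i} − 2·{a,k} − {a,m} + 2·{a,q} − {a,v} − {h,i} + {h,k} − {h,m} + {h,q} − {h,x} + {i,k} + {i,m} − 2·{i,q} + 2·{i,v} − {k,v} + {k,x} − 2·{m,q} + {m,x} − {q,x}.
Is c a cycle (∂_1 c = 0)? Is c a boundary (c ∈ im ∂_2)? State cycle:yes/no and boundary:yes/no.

cycle:yes boundary:yes

n_0=8 n_1=27 n_2=24  [Q]
∂1: piv[ah,ai,ak,am,aq,av,ax] rk=7  ker:hi,hk,hm,hq,hv,hx,ik,im,iq,iv,ix,km,kv,kx,mq,mv,mx,qv,qx,vx
∂2: piv[ahi,ahk,ahv,aik,aim,aiq,aiv,aix,amv,aqv,avx,hkv,hkx,hmq,hvx,imq,imx,iqx] rk=18  ker:hik,hiv,imv,iqv,kvx,mqx
∂1c = 0
c vs im∂2: reduces to 0 ⇒ boundary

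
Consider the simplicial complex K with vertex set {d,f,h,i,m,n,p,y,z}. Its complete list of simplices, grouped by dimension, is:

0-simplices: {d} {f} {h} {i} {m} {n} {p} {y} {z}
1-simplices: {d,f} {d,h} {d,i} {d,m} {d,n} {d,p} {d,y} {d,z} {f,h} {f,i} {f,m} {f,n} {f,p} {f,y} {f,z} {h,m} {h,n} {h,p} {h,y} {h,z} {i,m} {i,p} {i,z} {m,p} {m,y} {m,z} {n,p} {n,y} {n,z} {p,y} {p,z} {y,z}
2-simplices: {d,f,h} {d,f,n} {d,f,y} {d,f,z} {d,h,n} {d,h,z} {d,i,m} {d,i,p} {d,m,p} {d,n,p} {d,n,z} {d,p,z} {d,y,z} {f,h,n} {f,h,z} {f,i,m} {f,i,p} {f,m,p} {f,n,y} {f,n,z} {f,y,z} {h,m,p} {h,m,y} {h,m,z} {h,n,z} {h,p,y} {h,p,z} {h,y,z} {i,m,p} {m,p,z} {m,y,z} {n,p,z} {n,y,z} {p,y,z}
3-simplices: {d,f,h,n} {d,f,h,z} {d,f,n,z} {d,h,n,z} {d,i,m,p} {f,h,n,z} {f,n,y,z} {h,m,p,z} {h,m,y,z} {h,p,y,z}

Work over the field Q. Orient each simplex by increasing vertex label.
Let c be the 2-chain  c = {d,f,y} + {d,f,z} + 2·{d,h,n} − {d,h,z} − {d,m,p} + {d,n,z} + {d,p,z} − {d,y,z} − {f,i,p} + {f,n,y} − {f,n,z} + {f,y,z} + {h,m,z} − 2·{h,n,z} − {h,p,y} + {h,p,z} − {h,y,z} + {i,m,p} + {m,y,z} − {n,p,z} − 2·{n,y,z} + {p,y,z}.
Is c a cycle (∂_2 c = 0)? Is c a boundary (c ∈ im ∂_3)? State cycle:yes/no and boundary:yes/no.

cycle:no boundary:no

n_0=9 n_1=32 n_2=34 n_3=10  [Q]
∂1: piv[df,dh,di,dm,dn,dp,dy,dz] rk=8  ker:fh,fi,fm,fn,fp,fy,fz,hm,hn,hp,hy,hz,im,ip,iz,mp,my,mz,np,ny,nz,py,pz,yz
∂2: piv[dfh,dfn,dfy,dfz,dhn,dhz,dim,dip,dmp,dnp,dnz,dpz,dyz,fim,fip,fny,hmp,hmy,hmz,hpy,hpz,hyz] rk=22  ker:fhn,fhz,fmp,fnz,fyz,hnz,imp,mpz,myz,npz,nyz,pyz
∂3: piv[dfhn,dfhz,dfnz,dhnz,dimp,fnyz,hmpz,hmyz,hpyz] rk=9  ker:fhnz
∂2c = 2·{d,f} + {d,h} − {d,m} − {d,n} + 2·{d,p} − 2·{d,y} − {d,z} − {f,i} + {f,p} + {f,y} + {f,z} + {h,m} + {i,m} − 2·{i,p} + {m,y} − {n,p} − {n,y} + {n,z} − {y,z}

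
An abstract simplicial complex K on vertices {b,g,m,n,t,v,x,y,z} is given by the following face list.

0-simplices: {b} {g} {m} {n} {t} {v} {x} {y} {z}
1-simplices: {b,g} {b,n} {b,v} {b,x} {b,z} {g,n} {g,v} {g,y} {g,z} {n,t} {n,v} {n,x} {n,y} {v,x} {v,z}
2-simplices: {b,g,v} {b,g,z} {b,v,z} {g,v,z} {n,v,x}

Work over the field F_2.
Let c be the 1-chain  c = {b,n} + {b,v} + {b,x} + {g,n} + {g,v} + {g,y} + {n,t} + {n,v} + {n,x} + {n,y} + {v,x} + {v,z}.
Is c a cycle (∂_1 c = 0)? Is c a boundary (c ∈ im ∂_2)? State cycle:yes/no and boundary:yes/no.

n_0=9 n_1=15 n_2=5  [Z2]
∂1: piv[bg,bn,bv,bx,bz,gy,nt] rk=7  ker:gn,gv,gz,nv,nx,ny,vx,vz
∂2: piv[bgv,bgz,bvz,nvx] rk=4  ker:gvz
∂1c = {b} + {g} + {t} + {v} + {x} + {z}

cycle:no boundary:no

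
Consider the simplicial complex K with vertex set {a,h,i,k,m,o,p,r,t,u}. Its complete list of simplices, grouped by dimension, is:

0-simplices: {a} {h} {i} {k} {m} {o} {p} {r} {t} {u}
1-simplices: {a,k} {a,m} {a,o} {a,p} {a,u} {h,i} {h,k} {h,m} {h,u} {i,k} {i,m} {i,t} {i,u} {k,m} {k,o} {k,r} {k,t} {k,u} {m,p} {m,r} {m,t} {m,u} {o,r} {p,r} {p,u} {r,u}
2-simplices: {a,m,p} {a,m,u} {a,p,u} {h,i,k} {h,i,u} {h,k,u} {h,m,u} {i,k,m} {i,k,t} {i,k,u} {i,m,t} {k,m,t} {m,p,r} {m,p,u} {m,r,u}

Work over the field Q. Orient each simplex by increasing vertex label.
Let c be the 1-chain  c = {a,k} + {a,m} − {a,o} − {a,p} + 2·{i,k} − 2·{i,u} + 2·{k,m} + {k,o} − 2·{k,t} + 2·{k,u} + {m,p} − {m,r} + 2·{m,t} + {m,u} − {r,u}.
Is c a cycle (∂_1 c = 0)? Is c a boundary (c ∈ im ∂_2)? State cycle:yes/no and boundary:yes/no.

cycle:yes boundary:no

n_0=10 n_1=26 n_2=15  [Q]
∂1: piv[ak,am,ao,ap,au,hi,hk,it,kr] rk=9  ker:hm,hu,ik,im,iu,km,ko,kt,ku,mp,mr,mt,mu,or,pr,pu,ru
∂2: piv[amp,amu,apu,hik,hiu,hku,hmu,ikm,ikt,imt,mpr,mru] rk=12  ker:iku,kmt,mpu
∂1c = 0
c vs im∂2: residual ≠ 0 ⇒ not boundary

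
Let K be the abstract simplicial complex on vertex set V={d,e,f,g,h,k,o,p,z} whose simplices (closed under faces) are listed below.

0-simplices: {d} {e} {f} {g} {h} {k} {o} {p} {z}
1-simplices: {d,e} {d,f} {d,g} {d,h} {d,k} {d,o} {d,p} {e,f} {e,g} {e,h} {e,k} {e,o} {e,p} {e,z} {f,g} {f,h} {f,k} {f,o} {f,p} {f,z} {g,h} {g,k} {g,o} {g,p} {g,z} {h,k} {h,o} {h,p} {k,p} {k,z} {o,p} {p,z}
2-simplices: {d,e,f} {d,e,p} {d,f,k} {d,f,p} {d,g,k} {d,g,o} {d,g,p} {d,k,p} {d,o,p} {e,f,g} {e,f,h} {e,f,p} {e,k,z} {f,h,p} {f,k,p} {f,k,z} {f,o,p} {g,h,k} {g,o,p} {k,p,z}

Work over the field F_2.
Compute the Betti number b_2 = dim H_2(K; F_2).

n_0=9 n_1=32 n_2=20  [Z2]
∂1: piv[de,df,dg,dh,dk,do,dp,ez] rk=8  ker:ef,eg,eh,ek,eo,ep,fg,fh,fk,fo,fp,fz,gh,gk,go,gp,gz,hk,ho,hp,kp,kz,op,pz
∂2: piv[def,dep,dfk,dfp,dgk,dgo,dgp,dkp,dop,efg,efh,ekz,fhp,fkz,fop,ghk,kpz] rk=17  ker:efp,fkp,gop
b_2=(20−17)−0=3

b_2=3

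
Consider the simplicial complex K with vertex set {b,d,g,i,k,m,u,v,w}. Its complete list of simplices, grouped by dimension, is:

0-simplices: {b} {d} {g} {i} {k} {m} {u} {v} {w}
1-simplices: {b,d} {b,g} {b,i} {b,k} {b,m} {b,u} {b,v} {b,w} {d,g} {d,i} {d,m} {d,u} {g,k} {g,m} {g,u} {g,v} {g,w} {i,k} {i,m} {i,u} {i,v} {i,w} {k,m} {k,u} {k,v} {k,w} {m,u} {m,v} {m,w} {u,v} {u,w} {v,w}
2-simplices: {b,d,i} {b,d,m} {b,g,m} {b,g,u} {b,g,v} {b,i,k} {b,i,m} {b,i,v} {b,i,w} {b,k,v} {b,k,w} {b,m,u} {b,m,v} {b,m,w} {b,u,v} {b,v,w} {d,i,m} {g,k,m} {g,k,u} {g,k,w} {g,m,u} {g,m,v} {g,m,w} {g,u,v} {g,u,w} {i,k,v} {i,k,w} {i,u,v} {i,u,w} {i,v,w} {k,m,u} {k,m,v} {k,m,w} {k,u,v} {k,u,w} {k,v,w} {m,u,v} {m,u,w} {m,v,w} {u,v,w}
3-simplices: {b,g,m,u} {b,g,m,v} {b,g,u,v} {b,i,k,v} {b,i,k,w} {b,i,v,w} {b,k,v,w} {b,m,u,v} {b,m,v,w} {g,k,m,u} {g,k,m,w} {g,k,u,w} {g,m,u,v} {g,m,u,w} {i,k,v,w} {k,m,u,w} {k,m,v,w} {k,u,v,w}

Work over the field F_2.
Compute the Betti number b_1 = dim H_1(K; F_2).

n_0=9 n_1=32 n_2=40 n_3=18  [Z2]
∂1: piv[bd,bg,bi,bk,bm,bu,bv,bw] rk=8  ker:dg,di,dm,du,gk,gm,gu,gv,gw,ik,im,iu,iv,iw,km,ku,kv,kw,mu,mv,mw,uv,uw,vw
∂2: piv[bdi,bdm,bgm,bgu,bgv,bik,bim,biv,biw,bkv,bkw,bmu,bmv,bmw,buv,bvw,gkm,gku,gkw,gmw,guw,iuv] rk=22  ker:dim,gmu,gmv,guv,ikv,ikw,iuw,ivw,kmu,kmv,kmw,kuv,kuw,kvw,muv,muw,mvw,uvw
∂3: piv[bgmu,bgmv,bguv,bikv,bikw,bivw,bkvw,bmuv,bmvw,gkmu,gkmw,gkuw,gmuw,kmvw,kuvw] rk=15  ker:gmuv,ikvw,kmuw
b_1=(32−8)−22=2

b_1=2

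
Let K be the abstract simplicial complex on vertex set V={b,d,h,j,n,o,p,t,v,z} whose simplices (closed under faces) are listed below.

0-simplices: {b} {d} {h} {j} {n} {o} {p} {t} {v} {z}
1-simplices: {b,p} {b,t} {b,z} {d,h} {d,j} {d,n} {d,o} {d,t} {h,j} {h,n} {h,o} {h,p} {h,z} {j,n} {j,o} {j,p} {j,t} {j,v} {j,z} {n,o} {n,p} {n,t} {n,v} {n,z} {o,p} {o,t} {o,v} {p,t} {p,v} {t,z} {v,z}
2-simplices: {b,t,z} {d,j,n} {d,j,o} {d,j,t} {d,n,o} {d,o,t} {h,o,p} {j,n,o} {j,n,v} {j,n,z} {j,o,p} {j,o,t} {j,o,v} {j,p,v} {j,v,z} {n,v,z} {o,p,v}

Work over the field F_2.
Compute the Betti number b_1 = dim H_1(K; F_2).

b_1=9

n_0=10 n_1=31 n_2=17  [Z2]
∂1: piv[bp,bt,bz,dh,dj,dn,do,dt,jv] rk=9  ker:hj,hn,ho,hp,hz,jn,jo,jp,jt,jz,no,np,nt,nv,nz,op,ot,ov,pt,pv,tz,vz
∂2: piv[btz,djn,djo,djt,dno,dot,hop,jnv,jnz,jop,jov,jpv,jvz] rk=13  ker:jno,jot,nvz,opv
b_1=(31−9)−13=9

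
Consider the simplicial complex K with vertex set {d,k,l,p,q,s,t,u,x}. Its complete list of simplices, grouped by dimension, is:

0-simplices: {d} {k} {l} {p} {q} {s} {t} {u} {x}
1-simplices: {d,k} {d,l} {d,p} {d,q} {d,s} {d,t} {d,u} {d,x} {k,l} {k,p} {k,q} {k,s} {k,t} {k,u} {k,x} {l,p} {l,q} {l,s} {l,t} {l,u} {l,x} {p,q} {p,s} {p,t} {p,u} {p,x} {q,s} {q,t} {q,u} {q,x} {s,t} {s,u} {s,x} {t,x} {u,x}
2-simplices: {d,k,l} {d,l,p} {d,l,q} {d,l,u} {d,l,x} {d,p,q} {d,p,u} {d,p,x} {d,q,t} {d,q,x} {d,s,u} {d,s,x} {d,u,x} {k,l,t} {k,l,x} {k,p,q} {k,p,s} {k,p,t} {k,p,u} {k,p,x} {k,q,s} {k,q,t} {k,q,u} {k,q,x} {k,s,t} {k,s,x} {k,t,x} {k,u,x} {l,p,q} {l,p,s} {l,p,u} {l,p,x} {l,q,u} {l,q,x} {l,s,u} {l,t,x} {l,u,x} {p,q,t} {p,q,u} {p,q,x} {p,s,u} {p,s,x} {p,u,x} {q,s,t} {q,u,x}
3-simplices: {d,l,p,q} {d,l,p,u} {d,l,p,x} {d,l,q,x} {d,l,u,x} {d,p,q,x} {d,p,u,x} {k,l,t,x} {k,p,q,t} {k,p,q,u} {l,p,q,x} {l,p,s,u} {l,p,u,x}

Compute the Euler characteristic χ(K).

χ(K)=6

n_0=9 n_1=35 n_2=45 n_3=13
χ=+9−35+45−13=6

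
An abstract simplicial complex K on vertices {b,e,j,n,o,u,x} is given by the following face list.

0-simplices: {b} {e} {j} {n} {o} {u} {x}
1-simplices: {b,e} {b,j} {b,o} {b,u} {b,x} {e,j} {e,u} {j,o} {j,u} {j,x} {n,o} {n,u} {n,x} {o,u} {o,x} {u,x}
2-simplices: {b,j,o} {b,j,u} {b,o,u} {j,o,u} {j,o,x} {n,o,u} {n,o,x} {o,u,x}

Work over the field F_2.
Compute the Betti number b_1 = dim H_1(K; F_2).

b_1=3

n_0=7 n_1=16 n_2=8  [Z2]
∂1: piv[be,bj,bo,bu,bx,no] rk=6  ker:ej,eu,jo,ju,jx,nu,nx,ou,ox,ux
∂2: piv[bjo,bju,bou,jox,nou,nox,oux] rk=7  ker:jou
b_1=(16−6)−7=3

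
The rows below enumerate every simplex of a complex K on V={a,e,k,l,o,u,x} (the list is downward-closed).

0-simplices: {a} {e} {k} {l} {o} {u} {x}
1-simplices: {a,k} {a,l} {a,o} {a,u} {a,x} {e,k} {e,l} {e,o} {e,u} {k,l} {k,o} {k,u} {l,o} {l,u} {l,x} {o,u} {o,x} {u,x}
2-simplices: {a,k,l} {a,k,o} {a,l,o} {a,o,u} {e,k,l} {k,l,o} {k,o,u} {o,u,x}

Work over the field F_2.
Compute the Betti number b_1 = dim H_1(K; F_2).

n_0=7 n_1=18 n_2=8  [Z2]
∂1: piv[ak,al,ao,au,ax,ek] rk=6  ker:el,eo,eu,kl,ko,ku,lo,lu,lx,ou,ox,ux
∂2: piv[akl,ako,alo,aou,ekl,kou,oux] rk=7  ker:klo
b_1=(18−6)−7=5

b_1=5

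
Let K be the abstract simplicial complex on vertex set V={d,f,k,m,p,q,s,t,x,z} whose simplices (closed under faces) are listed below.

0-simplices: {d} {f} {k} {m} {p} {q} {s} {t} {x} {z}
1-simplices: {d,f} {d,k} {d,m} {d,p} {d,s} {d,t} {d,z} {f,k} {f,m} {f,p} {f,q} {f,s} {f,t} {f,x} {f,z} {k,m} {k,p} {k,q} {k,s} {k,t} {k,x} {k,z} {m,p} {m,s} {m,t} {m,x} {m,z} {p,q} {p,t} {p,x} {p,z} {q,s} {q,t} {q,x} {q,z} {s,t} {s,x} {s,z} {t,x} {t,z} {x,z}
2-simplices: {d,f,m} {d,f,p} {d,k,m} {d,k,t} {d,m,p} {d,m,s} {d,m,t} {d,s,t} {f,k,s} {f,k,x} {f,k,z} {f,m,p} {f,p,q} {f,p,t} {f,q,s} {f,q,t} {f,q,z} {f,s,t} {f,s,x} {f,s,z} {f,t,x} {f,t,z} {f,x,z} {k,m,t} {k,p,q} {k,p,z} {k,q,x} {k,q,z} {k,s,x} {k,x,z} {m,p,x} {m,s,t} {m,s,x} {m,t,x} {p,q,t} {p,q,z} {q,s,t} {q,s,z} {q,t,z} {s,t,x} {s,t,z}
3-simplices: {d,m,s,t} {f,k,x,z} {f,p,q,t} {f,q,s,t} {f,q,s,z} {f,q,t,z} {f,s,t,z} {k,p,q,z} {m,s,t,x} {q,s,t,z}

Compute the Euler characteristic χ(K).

χ(K)=0

n_0=10 n_1=41 n_2=41 n_3=10
χ=+10−41+41−10=0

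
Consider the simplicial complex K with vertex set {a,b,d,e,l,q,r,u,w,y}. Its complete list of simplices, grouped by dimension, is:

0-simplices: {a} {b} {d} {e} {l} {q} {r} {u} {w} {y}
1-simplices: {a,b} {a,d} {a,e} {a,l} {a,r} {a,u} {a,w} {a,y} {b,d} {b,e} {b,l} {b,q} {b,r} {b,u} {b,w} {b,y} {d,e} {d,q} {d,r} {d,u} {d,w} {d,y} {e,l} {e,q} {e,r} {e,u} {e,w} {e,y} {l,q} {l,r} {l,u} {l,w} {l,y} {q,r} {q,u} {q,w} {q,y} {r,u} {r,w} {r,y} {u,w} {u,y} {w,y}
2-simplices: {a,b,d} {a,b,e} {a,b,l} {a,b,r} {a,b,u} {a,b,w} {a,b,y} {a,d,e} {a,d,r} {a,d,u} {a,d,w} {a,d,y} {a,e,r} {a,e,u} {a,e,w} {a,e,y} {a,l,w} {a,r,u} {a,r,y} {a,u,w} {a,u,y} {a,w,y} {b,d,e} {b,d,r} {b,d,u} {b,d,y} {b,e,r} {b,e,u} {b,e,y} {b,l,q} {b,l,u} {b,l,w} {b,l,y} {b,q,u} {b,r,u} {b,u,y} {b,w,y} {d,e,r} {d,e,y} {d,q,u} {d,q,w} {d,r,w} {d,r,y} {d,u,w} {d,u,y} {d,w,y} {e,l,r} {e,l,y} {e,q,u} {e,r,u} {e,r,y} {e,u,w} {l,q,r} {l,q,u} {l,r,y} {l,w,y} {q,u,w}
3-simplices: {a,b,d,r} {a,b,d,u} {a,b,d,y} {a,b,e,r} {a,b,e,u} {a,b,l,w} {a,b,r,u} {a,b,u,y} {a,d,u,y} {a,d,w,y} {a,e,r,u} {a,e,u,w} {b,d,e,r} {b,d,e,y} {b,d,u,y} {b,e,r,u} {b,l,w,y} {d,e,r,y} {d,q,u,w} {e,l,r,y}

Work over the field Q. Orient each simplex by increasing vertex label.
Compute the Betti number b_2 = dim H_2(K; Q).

n_0=10 n_1=43 n_2=57 n_3=20  [Q]
∂1: piv[ab,ad,ae,al,ar,au,aw,ay,bq] rk=9  ker:bd,be,bl,br,bu,bw,by,de,dq,dr,du,dw,dy,el,eq,er,eu,ew,ey,lq,lr,lu,lw,ly,qr,qu,qw,qy,ru,rw,ry,uw,uy,wy
∂2: piv[abd,abe,abl,abr,abu,abw,aby,ade,adr,adu,adw,ady,aer,aeu,aew,aey,alw,aru,ary,auw,auy,awy,blq,blu,bly,bqu,dqu,dqw,drw,elr,ely,equ,lqr] rk=33  ker:bde,bdr,bdu,bdy,ber,beu,bey,blw,bru,buy,bwy,der,dey,dry,duw,duy,dwy,eru,ery,euw,lqu,lry,lwy,quw
∂3: piv[abdr,abdu,abdy,aber,abeu,ablw,abru,abuy,aduy,adwy,aeru,aeuw,bder,bdey,blwy,dery,dquw,elry] rk=18  ker:bduy,beru
b_2=(57−33)−18=6

b_2=6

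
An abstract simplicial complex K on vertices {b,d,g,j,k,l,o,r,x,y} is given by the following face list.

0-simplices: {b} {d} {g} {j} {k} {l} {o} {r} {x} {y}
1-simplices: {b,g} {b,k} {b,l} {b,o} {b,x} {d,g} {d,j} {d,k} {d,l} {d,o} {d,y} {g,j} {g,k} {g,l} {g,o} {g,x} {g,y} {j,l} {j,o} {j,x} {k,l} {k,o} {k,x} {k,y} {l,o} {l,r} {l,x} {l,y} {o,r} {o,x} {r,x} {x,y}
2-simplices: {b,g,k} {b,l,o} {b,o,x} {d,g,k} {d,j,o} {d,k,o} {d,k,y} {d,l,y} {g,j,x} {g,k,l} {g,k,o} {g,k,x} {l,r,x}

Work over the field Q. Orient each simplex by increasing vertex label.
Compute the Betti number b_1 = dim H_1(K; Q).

b_1=10

n_0=10 n_1=32 n_2=13  [Q]
∂1: piv[bg,bk,bl,bo,bx,dg,dj,dy,lr] rk=9  ker:dk,dl,do,gj,gk,gl,go,gx,gy,jl,jo,jx,kl,ko,kx,ky,lo,lx,ly,or,ox,rx,xy
∂2: piv[bgk,blo,box,dgk,djo,dko,dky,dly,gjx,gkl,gko,gkx,lrx] rk=13
b_1=(32−9)−13=10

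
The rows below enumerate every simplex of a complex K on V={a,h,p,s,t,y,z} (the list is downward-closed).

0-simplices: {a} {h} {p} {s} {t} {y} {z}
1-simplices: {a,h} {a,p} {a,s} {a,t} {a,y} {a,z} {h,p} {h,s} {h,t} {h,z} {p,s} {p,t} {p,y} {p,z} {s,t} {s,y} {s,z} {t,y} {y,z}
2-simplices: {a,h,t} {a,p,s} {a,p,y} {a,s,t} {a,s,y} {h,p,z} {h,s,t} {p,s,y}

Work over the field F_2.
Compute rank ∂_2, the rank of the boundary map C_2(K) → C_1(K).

n_0=7 n_1=19 n_2=8  [Z2]
∂1: piv[ah,ap,as,at,ay,az] rk=6  ker:hp,hs,ht,hz,ps,pt,py,pz,st,sy,sz,ty,yz
∂2: piv[aht,aps,apy,ast,asy,hpz,hst] rk=7  ker:psy
rk∂_2=7

rank∂_2=7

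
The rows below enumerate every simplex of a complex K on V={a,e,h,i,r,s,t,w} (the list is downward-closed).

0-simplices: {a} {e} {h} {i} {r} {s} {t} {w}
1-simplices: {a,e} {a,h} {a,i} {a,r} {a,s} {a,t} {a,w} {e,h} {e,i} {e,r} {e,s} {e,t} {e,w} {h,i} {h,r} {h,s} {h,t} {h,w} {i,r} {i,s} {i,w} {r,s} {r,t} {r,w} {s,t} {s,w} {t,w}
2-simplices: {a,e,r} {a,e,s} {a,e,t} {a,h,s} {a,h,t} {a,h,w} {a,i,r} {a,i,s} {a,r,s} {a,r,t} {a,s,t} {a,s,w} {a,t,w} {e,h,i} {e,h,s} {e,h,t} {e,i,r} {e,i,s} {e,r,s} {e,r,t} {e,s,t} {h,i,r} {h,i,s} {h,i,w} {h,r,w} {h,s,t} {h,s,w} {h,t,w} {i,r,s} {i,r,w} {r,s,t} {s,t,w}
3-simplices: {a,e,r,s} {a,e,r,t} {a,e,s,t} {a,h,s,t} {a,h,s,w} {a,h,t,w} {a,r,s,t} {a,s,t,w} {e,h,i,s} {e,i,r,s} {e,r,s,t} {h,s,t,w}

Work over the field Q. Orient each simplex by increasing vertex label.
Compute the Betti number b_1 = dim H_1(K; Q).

n_0=8 n_1=27 n_2=32 n_3=12  [Q]
∂1: piv[ae,ah,ai,ar,as,at,aw] rk=7  ker:eh,ei,er,es,et,ew,hi,hr,hs,ht,hw,ir,is,iw,rs,rt,rw,st,sw,tw
∂2: piv[aer,aes,aet,ahs,aht,ahw,air,ais,ars,art,ast,asw,atw,ehi,ehs,eir,hir,hiw,hrw] rk=19  ker:eht,eis,ers,ert,est,his,hst,hsw,htw,irs,irw,rst,stw
∂3: piv[aers,aert,aest,ahst,ahsw,ahtw,arst,astw,ehis,eirs] rk=10  ker:erst,hstw
b_1=(27−7)−19=1

b_1=1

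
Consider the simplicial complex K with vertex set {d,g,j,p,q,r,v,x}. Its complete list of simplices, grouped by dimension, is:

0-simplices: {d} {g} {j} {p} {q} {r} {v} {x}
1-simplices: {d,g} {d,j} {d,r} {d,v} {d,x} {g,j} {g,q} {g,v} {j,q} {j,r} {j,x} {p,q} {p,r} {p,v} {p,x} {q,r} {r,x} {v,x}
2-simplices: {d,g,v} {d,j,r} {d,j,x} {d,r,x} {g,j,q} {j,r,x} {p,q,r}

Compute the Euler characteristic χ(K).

χ(K)=-3

n_0=8 n_1=18 n_2=7
χ=+8−18+7=-3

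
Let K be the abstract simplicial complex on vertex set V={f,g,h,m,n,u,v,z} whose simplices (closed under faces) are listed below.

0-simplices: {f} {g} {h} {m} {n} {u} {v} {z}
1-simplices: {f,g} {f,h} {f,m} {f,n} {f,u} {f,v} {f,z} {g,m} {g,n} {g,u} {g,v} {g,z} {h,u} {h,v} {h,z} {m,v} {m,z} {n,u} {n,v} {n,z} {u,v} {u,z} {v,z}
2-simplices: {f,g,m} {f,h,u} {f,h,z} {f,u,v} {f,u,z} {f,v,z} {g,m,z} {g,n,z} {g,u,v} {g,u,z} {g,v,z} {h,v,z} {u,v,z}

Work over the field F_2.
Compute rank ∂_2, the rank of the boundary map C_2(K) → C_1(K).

n_0=8 n_1=23 n_2=13  [Z2]
∂1: piv[fg,fh,fm,fn,fu,fv,fz] rk=7  ker:gm,gn,gu,gv,gz,hu,hv,hz,mv,mz,nu,nv,nz,uv,uz,vz
∂2: piv[fgm,fhu,fhz,fuv,fuz,fvz,gmz,gnz,guv,guz,hvz] rk=11  ker:gvz,uvz
rk∂_2=11

rank∂_2=11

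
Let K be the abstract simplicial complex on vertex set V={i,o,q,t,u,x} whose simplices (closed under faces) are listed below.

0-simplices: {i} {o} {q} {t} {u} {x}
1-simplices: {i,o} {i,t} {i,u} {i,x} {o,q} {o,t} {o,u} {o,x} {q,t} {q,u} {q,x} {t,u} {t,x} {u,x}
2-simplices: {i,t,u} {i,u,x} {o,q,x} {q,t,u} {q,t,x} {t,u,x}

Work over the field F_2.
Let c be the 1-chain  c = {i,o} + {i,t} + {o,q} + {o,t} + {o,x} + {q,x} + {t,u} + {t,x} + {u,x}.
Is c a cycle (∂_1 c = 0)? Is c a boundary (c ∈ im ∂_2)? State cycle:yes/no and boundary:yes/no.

n_0=6 n_1=14 n_2=6  [Z2]
∂1: piv[io,it,iu,ix,oq] rk=5  ker:ot,ou,ox,qt,qu,qx,tu,tx,ux
∂2: piv[itu,iux,oqx,qtu,qtx,tux] rk=6
∂1c = 0
c vs im∂2: residual ≠ 0 ⇒ not boundary

cycle:yes boundary:no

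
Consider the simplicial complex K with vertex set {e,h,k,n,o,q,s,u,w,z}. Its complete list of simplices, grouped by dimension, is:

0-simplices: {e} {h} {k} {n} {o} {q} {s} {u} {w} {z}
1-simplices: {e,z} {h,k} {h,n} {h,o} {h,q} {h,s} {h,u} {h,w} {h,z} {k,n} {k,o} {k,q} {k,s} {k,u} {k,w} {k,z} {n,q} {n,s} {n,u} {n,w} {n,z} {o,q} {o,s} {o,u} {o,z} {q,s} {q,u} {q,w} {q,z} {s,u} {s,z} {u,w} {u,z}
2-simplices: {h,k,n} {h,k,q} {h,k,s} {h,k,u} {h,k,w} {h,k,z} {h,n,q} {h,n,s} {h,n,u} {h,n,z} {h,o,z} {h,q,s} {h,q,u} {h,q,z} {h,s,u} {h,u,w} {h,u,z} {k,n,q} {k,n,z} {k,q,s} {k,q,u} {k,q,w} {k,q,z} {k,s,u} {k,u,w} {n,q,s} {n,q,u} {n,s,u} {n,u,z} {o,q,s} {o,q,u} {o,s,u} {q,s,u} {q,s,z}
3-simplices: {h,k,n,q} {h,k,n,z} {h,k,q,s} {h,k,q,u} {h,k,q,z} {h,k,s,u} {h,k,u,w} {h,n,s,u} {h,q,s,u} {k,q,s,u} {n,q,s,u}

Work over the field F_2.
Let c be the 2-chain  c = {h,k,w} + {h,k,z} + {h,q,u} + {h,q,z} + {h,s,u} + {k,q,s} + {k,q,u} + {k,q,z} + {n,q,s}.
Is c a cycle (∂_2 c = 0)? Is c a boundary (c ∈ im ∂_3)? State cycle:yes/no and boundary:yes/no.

cycle:no boundary:no

n_0=10 n_1=33 n_2=34 n_3=11  [Z2]
∂1: piv[ez,hk,hn,ho,hq,hs,hu,hw,hz] rk=9  ker:kn,ko,kq,ks,ku,kw,kz,nq,ns,nu,nw,nz,oq,os,ou,oz,qs,qu,qw,qz,su,sz,uw,uz
∂2: piv[hkn,hkq,hks,hku,hkw,hkz,hnq,hns,hnu,hnz,hoz,hqs,hqu,hqz,hsu,huw,huz,kqw,oqs,oqu,qsz] rk=21  ker:knq,knz,kqs,kqu,kqz,ksu,kuw,nqs,nqu,nsu,nuz,osu,qsu
∂3: piv[hknq,hknz,hkqs,hkqu,hkqz,hksu,hkuw,hnsu,hqsu,nqsu] rk=10  ker:kqsu
∂2c = {h,s} + {h,w} + {k,q} + {k,s} + {k,u} + {k,w} + {n,q} + {n,s} + {s,u}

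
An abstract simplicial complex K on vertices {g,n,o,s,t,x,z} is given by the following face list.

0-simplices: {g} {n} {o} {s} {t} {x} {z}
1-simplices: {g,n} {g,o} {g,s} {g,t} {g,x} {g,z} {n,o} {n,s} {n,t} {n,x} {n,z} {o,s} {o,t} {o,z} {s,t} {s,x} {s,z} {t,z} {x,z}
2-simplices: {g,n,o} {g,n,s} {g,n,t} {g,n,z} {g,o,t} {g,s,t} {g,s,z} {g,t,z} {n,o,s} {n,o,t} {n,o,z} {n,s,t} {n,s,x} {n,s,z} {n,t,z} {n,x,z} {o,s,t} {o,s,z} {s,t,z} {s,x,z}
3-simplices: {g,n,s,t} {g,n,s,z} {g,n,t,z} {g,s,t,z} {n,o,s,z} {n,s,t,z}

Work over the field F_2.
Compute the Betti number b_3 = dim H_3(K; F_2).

b_3=1

n_0=7 n_1=19 n_2=20 n_3=6  [Z2]
∂1: piv[gn,go,gs,gt,gx,gz] rk=6  ker:no,ns,nt,nx,nz,os,ot,oz,st,sx,sz,tz,xz
∂2: piv[gno,gns,gnt,gnz,got,gst,gsz,gtz,nos,noz,nsx,nxz] rk=12  ker:not,nst,nsz,ntz,ost,osz,stz,sxz
∂3: piv[gnst,gnsz,gntz,gstz,nosz] rk=5  ker:nstz
b_3=(6−5)−0=1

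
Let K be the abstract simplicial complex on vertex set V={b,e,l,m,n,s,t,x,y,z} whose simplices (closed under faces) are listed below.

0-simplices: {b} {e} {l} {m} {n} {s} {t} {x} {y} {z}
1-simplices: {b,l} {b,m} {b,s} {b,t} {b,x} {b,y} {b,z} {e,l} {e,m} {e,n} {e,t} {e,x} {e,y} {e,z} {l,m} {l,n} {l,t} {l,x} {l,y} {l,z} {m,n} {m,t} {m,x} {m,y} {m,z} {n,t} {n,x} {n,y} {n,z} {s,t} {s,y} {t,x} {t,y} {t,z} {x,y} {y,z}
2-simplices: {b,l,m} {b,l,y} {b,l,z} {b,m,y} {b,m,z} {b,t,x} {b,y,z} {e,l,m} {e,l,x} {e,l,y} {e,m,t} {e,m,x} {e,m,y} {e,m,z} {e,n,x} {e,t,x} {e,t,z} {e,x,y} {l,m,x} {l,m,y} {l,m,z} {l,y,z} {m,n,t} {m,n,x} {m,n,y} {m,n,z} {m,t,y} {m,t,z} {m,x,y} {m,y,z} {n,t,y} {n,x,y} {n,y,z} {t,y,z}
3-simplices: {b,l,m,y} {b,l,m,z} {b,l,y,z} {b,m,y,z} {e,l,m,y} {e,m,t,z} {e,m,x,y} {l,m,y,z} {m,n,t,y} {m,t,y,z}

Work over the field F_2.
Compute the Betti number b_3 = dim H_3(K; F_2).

b_3=1

n_0=10 n_1=36 n_2=34 n_3=10  [Z2]
∂1: piv[bl,bm,bs,bt,bx,by,bz,el,en] rk=9  ker:em,et,ex,ey,ez,lm,ln,lt,lx,ly,lz,mn,mt,mx,my,mz,nt,nx,ny,nz,st,sy,tx,ty,tz,xy,yz
∂2: piv[blm,bly,blz,bmy,bmz,btx,byz,elm,elx,ely,emt,emx,emz,enx,etx,etz,exy,mnt,mnx,mny,mnz,mty] rk=22  ker:emy,lmx,lmy,lmz,lyz,mtz,mxy,myz,nty,nxy,nyz,tyz
∂3: piv[blmy,blmz,blyz,bmyz,elmy,emtz,emxy,mnty,mtyz] rk=9  ker:lmyz
b_3=(10−9)−0=1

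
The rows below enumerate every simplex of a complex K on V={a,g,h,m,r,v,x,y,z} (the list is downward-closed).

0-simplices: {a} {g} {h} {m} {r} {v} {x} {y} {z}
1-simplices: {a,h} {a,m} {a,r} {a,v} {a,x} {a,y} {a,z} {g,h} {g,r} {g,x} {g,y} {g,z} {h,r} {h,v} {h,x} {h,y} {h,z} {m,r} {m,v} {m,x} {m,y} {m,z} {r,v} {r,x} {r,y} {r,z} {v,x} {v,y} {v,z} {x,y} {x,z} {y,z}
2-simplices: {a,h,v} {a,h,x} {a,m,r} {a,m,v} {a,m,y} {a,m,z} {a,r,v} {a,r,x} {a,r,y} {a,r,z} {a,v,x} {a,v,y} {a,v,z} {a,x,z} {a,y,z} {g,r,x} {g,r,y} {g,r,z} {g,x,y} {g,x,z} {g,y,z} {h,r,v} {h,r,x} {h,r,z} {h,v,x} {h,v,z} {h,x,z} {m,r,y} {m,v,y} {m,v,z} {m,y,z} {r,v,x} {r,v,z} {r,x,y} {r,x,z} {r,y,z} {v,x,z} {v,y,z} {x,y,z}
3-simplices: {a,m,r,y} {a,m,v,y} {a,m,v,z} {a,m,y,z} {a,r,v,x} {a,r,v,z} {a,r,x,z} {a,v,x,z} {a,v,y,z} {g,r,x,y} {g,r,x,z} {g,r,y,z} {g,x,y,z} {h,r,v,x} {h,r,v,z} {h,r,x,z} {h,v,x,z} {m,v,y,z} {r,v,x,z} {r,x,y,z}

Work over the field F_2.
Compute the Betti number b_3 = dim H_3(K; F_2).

n_0=9 n_1=32 n_2=39 n_3=20  [Z2]
∂1: piv[ah,am,ar,av,ax,ay,az,gh] rk=8  ker:gr,gx,gy,gz,hr,hv,hx,hy,hz,mr,mv,mx,my,mz,rv,rx,ry,rz,vx,vy,vz,xy,xz,yz
∂2: piv[ahv,ahx,amr,amv,amy,amz,arv,arx,ary,arz,avx,avy,avz,axz,ayz,grx,gry,grz,gxy,hrv,hrz] rk=21  ker:gxz,gyz,hrx,hvx,hvz,hxz,mry,mvy,mvz,myz,rvx,rvz,rxy,rxz,ryz,vxz,vyz,xyz
∂3: piv[amry,amvy,amvz,amyz,arvx,arvz,arxz,avxz,avyz,grxy,grxz,gryz,gxyz,hrvx,hrvz,hrxz] rk=16  ker:hvxz,mvyz,rvxz,rxyz
b_3=(20−16)−0=4

b_3=4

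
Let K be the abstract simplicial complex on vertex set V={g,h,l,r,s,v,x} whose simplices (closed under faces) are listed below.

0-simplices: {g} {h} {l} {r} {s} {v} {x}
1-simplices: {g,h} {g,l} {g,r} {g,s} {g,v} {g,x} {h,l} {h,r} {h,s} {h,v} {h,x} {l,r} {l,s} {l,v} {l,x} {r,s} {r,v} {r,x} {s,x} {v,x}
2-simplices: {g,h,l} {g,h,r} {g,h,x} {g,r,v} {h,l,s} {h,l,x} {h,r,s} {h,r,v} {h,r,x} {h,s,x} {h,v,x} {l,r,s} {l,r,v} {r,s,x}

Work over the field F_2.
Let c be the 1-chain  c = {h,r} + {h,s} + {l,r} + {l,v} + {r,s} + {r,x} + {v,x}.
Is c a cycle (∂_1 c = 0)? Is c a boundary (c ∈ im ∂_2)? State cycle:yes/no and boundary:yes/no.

cycle:yes boundary:yes

n_0=7 n_1=20 n_2=14  [Z2]
∂1: piv[gh,gl,gr,gs,gv,gx] rk=6  ker:hl,hr,hs,hv,hx,lr,ls,lv,lx,rs,rv,rx,sx,vx
∂2: piv[ghl,ghr,ghx,grv,hls,hlx,hrs,hrv,hrx,hsx,hvx,lrs,lrv] rk=13  ker:rsx
∂1c = 0
c vs im∂2: reduces to 0 ⇒ boundary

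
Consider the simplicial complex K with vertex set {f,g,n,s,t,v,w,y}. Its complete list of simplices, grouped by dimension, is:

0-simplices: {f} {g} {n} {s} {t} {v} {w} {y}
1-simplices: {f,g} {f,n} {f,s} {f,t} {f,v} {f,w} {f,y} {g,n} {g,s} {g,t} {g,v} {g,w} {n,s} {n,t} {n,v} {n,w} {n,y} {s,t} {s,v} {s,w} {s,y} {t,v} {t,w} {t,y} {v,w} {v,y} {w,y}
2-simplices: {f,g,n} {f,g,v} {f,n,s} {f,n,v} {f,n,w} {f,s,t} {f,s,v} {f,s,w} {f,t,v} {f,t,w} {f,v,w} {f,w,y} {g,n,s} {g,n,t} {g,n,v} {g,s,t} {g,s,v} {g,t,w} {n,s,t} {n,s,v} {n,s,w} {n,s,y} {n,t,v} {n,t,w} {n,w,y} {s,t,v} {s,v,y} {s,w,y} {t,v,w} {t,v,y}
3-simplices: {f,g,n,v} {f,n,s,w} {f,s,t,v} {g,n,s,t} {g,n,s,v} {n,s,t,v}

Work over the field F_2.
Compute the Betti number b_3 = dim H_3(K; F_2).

b_3=0

n_0=8 n_1=27 n_2=30 n_3=6  [Z2]
∂1: piv[fg,fn,fs,ft,fv,fw,fy] rk=7  ker:gn,gs,gt,gv,gw,ns,nt,nv,nw,ny,st,sv,sw,sy,tv,tw,ty,vw,vy,wy
∂2: piv[fgn,fgv,fns,fnv,fnw,fst,fsv,fsw,ftv,ftw,fvw,fwy,gns,gnt,gst,gtw,nsy,nwy,svy,tvy] rk=20  ker:gnv,gsv,nst,nsv,nsw,ntv,ntw,stv,swy,tvw
∂3: piv[fgnv,fnsw,fstv,gnst,gnsv,nstv] rk=6
b_3=(6−6)−0=0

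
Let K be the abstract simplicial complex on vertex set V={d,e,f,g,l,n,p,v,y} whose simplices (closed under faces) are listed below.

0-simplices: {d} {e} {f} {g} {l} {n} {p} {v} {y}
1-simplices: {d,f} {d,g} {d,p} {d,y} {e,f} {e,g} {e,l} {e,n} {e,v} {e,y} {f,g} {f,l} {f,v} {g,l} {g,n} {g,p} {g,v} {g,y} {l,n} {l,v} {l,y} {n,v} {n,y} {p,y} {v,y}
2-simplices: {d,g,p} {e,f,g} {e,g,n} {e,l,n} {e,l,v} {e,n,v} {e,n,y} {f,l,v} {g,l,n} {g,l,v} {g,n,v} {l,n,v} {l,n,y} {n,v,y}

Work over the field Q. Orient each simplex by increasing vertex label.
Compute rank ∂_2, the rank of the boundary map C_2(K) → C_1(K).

rank∂_2=12

n_0=9 n_1=25 n_2=14  [Q]
∂1: piv[df,dg,dp,dy,ef,el,en,ev] rk=8  ker:eg,ey,fg,fl,fv,gl,gn,gp,gv,gy,ln,lv,ly,nv,ny,py,vy
∂2: piv[dgp,efg,egn,eln,elv,env,eny,flv,gln,glv,lny,nvy] rk=12  ker:gnv,lnv
rk∂_2=12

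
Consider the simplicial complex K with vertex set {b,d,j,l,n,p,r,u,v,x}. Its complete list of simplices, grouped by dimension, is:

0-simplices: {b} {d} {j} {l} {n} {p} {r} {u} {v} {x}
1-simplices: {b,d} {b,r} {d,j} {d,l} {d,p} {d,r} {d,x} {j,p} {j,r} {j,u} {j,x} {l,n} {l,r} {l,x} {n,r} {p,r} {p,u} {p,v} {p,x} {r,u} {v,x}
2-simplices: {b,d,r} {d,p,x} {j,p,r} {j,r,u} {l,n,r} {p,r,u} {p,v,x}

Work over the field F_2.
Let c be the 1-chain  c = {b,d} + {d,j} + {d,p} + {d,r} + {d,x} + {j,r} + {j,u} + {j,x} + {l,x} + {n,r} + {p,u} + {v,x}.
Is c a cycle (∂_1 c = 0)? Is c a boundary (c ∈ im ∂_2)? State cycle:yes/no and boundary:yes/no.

cycle:no boundary:no

n_0=10 n_1=21 n_2=7  [Z2]
∂1: piv[bd,br,dj,dl,dp,dx,ju,ln,pv] rk=9  ker:dr,jp,jr,jx,lr,lx,nr,pr,pu,px,ru,vx
∂2: piv[bdr,dpx,jpr,jru,lnr,pru,pvx] rk=7
∂1c = {b} + {d} + {l} + {n} + {r} + {v}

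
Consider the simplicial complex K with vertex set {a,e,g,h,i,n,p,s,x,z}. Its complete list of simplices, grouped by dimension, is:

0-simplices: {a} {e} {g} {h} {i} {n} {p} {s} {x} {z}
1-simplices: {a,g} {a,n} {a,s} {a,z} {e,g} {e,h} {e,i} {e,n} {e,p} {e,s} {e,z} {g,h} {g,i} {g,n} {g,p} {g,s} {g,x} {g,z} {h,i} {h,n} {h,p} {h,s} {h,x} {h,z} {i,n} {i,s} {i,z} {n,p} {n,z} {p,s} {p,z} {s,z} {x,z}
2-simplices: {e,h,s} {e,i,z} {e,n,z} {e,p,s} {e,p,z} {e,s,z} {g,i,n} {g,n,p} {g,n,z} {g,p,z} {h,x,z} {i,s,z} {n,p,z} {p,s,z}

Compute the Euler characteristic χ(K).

n_0=10 n_1=33 n_2=14
χ=+10−33+14=-9

χ(K)=-9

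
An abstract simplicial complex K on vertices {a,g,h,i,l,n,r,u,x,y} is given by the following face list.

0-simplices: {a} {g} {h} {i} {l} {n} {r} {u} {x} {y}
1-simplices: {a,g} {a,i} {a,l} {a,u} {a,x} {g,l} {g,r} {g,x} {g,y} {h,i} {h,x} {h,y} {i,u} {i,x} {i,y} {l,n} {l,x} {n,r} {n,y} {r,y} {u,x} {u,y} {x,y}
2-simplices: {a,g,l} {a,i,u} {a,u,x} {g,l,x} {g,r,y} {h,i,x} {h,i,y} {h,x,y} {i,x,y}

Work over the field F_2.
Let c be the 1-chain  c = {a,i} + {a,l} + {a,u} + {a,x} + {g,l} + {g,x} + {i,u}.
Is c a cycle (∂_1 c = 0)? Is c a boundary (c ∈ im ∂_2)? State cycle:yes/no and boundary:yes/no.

cycle:yes boundary:no

n_0=10 n_1=23 n_2=9  [Z2]
∂1: piv[ag,ai,al,au,ax,gr,gy,hi,ln] rk=9  ker:gl,gx,hx,hy,iu,ix,iy,lx,nr,ny,ry,ux,uy,xy
∂2: piv[agl,aiu,aux,glx,gry,hix,hiy,hxy] rk=8  ker:ixy
∂1c = 0
c vs im∂2: residual ≠ 0 ⇒ not boundary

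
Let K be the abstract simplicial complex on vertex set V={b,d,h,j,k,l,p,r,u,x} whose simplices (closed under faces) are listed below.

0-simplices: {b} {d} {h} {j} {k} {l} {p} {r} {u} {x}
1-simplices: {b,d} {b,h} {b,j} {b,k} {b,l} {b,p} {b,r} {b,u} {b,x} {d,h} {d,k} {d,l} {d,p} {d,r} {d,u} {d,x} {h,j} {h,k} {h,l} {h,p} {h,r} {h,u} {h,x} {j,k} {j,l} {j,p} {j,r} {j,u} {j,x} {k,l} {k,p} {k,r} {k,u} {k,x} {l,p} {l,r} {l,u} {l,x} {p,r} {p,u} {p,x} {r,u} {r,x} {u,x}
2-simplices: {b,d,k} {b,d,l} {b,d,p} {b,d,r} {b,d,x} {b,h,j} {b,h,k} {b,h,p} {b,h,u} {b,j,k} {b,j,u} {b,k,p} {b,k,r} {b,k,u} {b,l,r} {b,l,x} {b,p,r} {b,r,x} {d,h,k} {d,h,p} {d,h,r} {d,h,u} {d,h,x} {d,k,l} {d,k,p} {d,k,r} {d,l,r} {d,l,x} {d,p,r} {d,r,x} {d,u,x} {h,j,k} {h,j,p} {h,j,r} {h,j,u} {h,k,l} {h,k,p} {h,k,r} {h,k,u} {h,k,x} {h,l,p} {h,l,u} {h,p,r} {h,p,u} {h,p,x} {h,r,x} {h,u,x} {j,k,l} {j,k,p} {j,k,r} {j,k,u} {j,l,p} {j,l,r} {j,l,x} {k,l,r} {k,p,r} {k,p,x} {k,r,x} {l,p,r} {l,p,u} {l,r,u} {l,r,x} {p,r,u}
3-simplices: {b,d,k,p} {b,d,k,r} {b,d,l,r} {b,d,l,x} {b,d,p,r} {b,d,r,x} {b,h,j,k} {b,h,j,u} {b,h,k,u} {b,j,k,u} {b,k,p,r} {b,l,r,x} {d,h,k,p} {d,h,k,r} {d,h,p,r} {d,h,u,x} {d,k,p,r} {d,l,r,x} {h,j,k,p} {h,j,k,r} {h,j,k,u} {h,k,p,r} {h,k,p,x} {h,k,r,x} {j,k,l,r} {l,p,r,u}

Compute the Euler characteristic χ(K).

χ(K)=3

n_0=10 n_1=44 n_2=63 n_3=26
χ=+10−44+63−26=3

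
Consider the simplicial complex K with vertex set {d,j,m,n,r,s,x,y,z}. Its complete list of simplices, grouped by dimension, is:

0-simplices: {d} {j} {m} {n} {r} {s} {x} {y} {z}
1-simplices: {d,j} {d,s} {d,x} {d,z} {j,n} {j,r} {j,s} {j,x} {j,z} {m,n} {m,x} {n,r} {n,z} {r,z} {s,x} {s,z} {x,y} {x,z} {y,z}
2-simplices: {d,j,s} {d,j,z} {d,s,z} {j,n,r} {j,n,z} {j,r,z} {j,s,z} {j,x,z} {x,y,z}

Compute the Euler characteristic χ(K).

n_0=9 n_1=19 n_2=9
χ=+9−19+9=-1

χ(K)=-1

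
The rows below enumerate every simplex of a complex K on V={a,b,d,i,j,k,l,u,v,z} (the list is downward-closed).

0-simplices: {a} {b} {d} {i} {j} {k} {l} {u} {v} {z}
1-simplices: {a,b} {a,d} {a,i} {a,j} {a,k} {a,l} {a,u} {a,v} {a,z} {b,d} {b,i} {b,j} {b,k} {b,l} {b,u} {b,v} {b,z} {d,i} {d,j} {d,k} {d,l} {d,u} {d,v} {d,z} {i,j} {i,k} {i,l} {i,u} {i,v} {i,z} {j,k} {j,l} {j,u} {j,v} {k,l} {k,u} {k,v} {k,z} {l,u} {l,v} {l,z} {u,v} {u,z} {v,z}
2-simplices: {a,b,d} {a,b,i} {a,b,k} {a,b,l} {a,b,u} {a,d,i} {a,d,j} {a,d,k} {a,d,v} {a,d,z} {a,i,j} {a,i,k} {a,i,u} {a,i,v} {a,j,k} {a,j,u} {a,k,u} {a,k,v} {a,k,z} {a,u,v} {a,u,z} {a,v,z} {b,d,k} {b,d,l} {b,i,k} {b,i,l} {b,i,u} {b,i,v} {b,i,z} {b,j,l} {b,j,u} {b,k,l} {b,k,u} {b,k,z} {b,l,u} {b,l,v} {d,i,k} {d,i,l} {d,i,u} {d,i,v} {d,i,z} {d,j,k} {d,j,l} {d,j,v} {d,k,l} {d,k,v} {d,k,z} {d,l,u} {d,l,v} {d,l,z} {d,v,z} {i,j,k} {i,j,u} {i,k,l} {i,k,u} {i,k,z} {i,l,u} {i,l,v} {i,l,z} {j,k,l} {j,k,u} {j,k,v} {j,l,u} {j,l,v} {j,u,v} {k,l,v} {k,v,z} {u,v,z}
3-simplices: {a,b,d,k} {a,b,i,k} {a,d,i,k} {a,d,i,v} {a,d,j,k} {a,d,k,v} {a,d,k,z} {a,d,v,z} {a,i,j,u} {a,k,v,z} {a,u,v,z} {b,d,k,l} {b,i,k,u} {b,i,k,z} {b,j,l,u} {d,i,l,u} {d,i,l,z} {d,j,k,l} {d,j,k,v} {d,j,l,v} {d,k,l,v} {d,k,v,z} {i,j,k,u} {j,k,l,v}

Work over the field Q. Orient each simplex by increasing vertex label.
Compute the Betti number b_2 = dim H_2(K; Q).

n_0=10 n_1=44 n_2=68 n_3=24  [Q]
∂1: piv[ab,ad,ai,aj,ak,al,au,av,az] rk=9  ker:bd,bi,bj,bk,bl,bu,bv,bz,di,dj,dk,dl,du,dv,dz,ij,ik,il,iu,iv,iz,jk,jl,ju,jv,kl,ku,kv,kz,lu,lv,lz,uv,uz,vz
∂2: piv[abd,abi,abk,abl,abu,adi,adj,adk,adv,adz,aij,aik,aiu,aiv,ajk,aju,aku,akv,akz,auv,auz,avz,bdl,bil,biv,biz,bjl,bju,bkl,bkz,blu,blv,diu,djv,dlz] rk=35  ker:bdk,bik,biu,bku,dik,dil,div,diz,djk,djl,dkl,dkv,dkz,dlu,dlv,dvz,ijk,iju,ikl,iku,ikz,ilu,ilv,ilz,jkl,jku,jkv,jlu,jlv,juv,klv,kvz,uvz
∂3: piv[abdk,abik,adik,adiv,adjk,adkv,adkz,advz,aiju,akvz,auvz,bdkl,biku,bikz,bjlu,dilu,dilz,djkl,djkv,djlv,dklv,ijku] rk=22  ker:dkvz,jklv
b_2=(68−35)−22=11

b_2=11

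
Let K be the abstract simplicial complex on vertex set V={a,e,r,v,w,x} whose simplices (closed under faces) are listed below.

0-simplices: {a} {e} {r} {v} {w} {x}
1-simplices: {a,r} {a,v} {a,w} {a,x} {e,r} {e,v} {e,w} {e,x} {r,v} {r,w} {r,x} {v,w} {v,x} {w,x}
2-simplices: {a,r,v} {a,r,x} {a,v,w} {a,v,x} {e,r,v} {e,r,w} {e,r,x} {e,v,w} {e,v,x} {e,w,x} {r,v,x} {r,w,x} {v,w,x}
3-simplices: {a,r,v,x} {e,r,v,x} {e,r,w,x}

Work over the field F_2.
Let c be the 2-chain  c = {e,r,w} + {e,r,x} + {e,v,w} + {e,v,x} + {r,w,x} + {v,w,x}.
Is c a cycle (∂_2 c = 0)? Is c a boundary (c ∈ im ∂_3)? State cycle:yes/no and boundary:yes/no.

n_0=6 n_1=14 n_2=13 n_3=3  [Z2]
∂1: piv[ar,av,aw,ax,er] rk=5  ker:ev,ew,ex,rv,rw,rx,vw,vx,wx
∂2: piv[arv,arx,avw,avx,erv,erw,erx,evw,ewx] rk=9  ker:evx,rvx,rwx,vwx
∂3: piv[arvx,ervx,erwx] rk=3
∂2c = 0
c vs im∂3: residual ≠ 0 ⇒ not boundary

cycle:yes boundary:no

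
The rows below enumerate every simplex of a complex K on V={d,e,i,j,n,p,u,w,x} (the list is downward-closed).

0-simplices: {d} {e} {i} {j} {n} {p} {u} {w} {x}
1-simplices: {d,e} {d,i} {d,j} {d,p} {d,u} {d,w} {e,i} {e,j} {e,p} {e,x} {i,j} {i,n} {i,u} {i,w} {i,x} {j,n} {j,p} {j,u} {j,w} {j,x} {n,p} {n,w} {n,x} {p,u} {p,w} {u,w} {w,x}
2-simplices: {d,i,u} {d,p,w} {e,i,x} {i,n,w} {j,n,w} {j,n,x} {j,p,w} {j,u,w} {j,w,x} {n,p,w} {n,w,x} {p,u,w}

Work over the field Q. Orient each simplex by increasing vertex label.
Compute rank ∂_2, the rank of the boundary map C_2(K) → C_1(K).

n_0=9 n_1=27 n_2=12  [Q]
∂1: piv[de,di,dj,dp,du,dw,ex,in] rk=8  ker:ei,ej,ep,ij,iu,iw,ix,jn,jp,ju,jw,jx,np,nw,nx,pu,pw,uw,wx
∂2: piv[diu,dpw,eix,inw,jnw,jnx,jpw,juw,jwx,npw,puw] rk=11  ker:nwx
rk∂_2=11

rank∂_2=11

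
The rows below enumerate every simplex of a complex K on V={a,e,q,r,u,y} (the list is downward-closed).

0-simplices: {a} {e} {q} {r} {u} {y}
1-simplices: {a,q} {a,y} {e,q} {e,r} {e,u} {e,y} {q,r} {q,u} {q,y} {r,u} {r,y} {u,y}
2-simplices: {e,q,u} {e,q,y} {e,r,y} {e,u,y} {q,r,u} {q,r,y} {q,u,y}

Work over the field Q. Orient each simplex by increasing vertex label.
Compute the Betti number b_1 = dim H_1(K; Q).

n_0=6 n_1=12 n_2=7  [Q]
∂1: piv[aq,ay,eq,er,eu] rk=5  ker:ey,qr,qu,qy,ru,ry,uy
∂2: piv[equ,eqy,ery,euy,qru,qry] rk=6  ker:quy
b_1=(12−5)−6=1

b_1=1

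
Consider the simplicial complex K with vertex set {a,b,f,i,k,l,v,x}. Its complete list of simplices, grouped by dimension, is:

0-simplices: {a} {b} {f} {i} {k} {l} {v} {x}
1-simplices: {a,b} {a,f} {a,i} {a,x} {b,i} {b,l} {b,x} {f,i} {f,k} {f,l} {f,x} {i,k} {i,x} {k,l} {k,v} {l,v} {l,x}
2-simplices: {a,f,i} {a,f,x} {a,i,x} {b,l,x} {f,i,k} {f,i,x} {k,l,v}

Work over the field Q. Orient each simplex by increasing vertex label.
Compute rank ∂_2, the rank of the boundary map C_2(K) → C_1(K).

rank∂_2=6

n_0=8 n_1=17 n_2=7  [Q]
∂1: piv[ab,af,ai,ax,bl,fk,kv] rk=7  ker:bi,bx,fi,fl,fx,ik,ix,kl,lv,lx
∂2: piv[afi,afx,aix,blx,fik,klv] rk=6  ker:fix
rk∂_2=6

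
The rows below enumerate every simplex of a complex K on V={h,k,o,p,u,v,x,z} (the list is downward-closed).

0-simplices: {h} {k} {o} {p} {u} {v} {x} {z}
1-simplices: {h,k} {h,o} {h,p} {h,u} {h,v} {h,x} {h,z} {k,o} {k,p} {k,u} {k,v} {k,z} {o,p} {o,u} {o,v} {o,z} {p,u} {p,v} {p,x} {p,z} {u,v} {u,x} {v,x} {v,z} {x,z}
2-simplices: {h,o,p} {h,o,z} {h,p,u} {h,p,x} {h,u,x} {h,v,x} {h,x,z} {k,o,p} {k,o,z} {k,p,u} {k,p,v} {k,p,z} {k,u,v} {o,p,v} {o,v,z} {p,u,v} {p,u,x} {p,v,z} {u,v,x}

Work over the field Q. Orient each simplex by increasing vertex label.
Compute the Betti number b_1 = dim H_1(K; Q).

b_1=2

n_0=8 n_1=25 n_2=19  [Q]
∂1: piv[hk,ho,hp,hu,hv,hx,hz] rk=7  ker:ko,kp,ku,kv,kz,op,ou,ov,oz,pu,pv,px,pz,uv,ux,vx,vz,xz
∂2: piv[hop,hoz,hpu,hpx,hux,hvx,hxz,kop,koz,kpu,kpv,kpz,kuv,opv,ovz,uvx] rk=16  ker:puv,pux,pvz
b_1=(25−7)−16=2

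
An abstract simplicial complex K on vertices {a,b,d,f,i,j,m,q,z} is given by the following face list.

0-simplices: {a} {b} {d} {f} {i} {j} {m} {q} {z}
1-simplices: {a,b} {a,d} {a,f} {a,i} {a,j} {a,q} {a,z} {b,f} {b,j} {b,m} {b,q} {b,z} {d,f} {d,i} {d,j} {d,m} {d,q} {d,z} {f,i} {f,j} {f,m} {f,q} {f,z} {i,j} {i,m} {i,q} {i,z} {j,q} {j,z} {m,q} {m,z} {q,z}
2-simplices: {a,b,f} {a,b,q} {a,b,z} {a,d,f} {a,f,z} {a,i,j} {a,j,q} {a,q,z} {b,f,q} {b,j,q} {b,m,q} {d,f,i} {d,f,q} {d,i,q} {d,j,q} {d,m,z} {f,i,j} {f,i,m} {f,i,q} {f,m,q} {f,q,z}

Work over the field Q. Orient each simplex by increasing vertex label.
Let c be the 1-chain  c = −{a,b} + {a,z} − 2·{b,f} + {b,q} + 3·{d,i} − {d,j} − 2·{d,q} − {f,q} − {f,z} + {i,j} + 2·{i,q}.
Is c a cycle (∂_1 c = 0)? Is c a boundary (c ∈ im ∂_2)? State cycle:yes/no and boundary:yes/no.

n_0=9 n_1=32 n_2=21  [Q]
∂1: piv[ab,ad,af,ai,aj,aq,az,bm] rk=8  ker:bf,bj,bq,bz,df,di,dj,dm,dq,dz,fi,fj,fm,fq,fz,ij,im,iq,iz,jq,jz,mq,mz,qz
∂2: piv[abf,abq,abz,adf,afz,aij,ajq,aqz,bfq,bjq,bmq,dfi,dfq,diq,djq,dmz,fij,fim,fmq] rk=19  ker:fiq,fqz
∂1c = 0
c vs im∂2: residual ≠ 0 ⇒ not boundary

cycle:yes boundary:no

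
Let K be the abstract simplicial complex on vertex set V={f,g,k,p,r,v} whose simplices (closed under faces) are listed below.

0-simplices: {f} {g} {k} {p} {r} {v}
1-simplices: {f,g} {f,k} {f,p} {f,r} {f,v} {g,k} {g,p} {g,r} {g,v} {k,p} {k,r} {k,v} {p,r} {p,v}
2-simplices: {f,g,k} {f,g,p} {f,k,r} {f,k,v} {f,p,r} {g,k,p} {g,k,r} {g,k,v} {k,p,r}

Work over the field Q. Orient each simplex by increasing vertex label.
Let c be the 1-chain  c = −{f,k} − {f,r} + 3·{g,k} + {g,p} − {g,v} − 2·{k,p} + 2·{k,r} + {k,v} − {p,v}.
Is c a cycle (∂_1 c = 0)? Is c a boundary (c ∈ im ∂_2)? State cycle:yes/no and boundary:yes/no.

n_0=6 n_1=14 n_2=9  [Q]
∂1: piv[fg,fk,fp,fr,fv] rk=5  ker:gk,gp,gr,gv,kp,kr,kv,pr,pv
∂2: piv[fgk,fgp,fkr,fkv,fpr,gkp,gkr,gkv] rk=8  ker:kpr
∂1c = 2·{f} − 3·{g} + {k} + {r} − {v}

cycle:no boundary:no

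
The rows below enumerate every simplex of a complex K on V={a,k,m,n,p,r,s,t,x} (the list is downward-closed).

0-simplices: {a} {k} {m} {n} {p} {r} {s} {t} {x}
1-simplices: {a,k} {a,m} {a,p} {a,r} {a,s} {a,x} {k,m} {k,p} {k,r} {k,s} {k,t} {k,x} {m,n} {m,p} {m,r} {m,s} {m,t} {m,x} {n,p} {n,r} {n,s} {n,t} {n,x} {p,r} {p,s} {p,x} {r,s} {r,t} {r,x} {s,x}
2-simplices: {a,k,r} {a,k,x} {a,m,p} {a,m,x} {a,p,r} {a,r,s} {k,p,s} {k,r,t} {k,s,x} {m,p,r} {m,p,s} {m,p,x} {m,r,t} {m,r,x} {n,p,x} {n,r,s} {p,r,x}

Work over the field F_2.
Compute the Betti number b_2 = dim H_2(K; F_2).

n_0=9 n_1=30 n_2=17  [Z2]
∂1: piv[ak,am,ap,ar,as,ax,kt,mn] rk=8  ker:km,kp,kr,ks,kx,mp,mr,ms,mt,mx,np,nr,ns,nt,nx,pr,ps,px,rs,rt,rx,sx
∂2: piv[akr,akx,amp,amx,apr,ars,kps,krt,ksx,mpr,mps,mpx,mrt,mrx,npx,nrs] rk=16  ker:prx
b_2=(17−16)−0=1

b_2=1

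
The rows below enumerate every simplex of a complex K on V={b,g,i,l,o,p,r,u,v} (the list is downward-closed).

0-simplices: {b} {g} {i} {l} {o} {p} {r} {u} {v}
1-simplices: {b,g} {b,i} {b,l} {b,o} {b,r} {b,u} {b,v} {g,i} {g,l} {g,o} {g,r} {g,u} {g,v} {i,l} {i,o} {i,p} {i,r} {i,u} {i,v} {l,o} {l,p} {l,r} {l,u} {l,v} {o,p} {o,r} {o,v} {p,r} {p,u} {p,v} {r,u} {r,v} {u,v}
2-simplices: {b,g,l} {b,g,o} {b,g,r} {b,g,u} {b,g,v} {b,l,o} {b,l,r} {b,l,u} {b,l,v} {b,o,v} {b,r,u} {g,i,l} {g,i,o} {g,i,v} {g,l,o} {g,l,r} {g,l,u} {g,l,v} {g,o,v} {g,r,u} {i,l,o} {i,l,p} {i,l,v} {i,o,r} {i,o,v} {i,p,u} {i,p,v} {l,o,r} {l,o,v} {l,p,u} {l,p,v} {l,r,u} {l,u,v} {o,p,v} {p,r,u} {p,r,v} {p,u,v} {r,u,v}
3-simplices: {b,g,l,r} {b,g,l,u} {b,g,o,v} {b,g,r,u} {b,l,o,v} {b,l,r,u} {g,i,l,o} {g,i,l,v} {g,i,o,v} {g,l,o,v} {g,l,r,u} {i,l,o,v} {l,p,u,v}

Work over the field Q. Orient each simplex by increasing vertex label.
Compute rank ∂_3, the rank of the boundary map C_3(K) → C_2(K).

rank∂_3=11

n_0=9 n_1=33 n_2=38 n_3=13  [Q]
∂1: piv[bg,bi,bl,bo,br,bu,bv,ip] rk=8  ker:gi,gl,go,gr,gu,gv,il,io,ir,iu,iv,lo,lp,lr,lu,lv,op,or,ov,pr,pu,pv,ru,rv,uv
∂2: piv[bgl,bgo,bgr,bgu,bgv,blo,blr,blu,blv,bov,bru,gil,gio,giv,ilp,ior,ipu,ipv,lor,lpu,luv,opv,pru,prv] rk=24  ker:glo,glr,glu,glv,gov,gru,ilo,ilv,iov,lov,lpv,lru,puv,ruv
∂3: piv[bglr,bglu,bgov,bgru,blov,blru,gilo,gilv,giov,glov,lpuv] rk=11  ker:glru,ilov
rk∂_3=11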